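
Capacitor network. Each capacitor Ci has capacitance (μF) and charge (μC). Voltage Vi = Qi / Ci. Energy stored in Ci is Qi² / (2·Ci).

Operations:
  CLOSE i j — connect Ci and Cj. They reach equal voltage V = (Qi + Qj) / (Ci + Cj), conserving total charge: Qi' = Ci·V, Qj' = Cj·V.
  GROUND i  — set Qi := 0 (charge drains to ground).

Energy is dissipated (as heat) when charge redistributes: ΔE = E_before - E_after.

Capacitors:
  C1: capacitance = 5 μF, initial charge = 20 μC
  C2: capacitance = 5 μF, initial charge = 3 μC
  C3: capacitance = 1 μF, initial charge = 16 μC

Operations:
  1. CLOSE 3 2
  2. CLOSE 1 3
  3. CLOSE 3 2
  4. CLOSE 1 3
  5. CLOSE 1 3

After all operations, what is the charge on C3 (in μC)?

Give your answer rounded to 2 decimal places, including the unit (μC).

Answer: 3.76 μC

Derivation:
Initial: C1(5μF, Q=20μC, V=4.00V), C2(5μF, Q=3μC, V=0.60V), C3(1μF, Q=16μC, V=16.00V)
Op 1: CLOSE 3-2: Q_total=19.00, C_total=6.00, V=3.17; Q3=3.17, Q2=15.83; dissipated=98.817
Op 2: CLOSE 1-3: Q_total=23.17, C_total=6.00, V=3.86; Q1=19.31, Q3=3.86; dissipated=0.289
Op 3: CLOSE 3-2: Q_total=19.69, C_total=6.00, V=3.28; Q3=3.28, Q2=16.41; dissipated=0.201
Op 4: CLOSE 1-3: Q_total=22.59, C_total=6.00, V=3.76; Q1=18.82, Q3=3.76; dissipated=0.140
Op 5: CLOSE 1-3: Q_total=22.59, C_total=6.00, V=3.76; Q1=18.82, Q3=3.76; dissipated=0.000
Final charges: Q1=18.82, Q2=16.41, Q3=3.76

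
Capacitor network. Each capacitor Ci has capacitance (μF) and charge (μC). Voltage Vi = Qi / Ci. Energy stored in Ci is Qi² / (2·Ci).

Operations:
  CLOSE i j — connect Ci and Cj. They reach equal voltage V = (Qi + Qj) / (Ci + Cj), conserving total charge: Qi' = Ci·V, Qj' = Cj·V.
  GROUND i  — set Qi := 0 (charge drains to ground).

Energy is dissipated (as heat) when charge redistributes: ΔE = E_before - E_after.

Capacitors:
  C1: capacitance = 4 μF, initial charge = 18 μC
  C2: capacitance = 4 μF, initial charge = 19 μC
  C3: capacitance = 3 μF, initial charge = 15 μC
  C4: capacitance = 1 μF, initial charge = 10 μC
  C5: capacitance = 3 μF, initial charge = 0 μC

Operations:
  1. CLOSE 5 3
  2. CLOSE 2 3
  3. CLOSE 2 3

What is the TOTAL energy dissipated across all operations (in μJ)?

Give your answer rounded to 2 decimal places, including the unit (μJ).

Answer: 23.09 μJ

Derivation:
Initial: C1(4μF, Q=18μC, V=4.50V), C2(4μF, Q=19μC, V=4.75V), C3(3μF, Q=15μC, V=5.00V), C4(1μF, Q=10μC, V=10.00V), C5(3μF, Q=0μC, V=0.00V)
Op 1: CLOSE 5-3: Q_total=15.00, C_total=6.00, V=2.50; Q5=7.50, Q3=7.50; dissipated=18.750
Op 2: CLOSE 2-3: Q_total=26.50, C_total=7.00, V=3.79; Q2=15.14, Q3=11.36; dissipated=4.339
Op 3: CLOSE 2-3: Q_total=26.50, C_total=7.00, V=3.79; Q2=15.14, Q3=11.36; dissipated=0.000
Total dissipated: 23.089 μJ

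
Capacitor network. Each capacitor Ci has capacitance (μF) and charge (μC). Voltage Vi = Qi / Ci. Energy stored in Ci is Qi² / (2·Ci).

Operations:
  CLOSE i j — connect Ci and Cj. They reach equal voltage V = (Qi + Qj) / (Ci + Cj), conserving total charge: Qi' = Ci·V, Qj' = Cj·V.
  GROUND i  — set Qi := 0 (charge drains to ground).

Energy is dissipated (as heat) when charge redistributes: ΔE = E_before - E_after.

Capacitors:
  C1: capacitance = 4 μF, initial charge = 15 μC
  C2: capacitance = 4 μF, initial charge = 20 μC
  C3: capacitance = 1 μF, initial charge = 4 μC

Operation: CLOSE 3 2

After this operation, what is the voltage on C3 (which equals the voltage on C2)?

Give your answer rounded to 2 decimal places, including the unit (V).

Answer: 4.80 V

Derivation:
Initial: C1(4μF, Q=15μC, V=3.75V), C2(4μF, Q=20μC, V=5.00V), C3(1μF, Q=4μC, V=4.00V)
Op 1: CLOSE 3-2: Q_total=24.00, C_total=5.00, V=4.80; Q3=4.80, Q2=19.20; dissipated=0.400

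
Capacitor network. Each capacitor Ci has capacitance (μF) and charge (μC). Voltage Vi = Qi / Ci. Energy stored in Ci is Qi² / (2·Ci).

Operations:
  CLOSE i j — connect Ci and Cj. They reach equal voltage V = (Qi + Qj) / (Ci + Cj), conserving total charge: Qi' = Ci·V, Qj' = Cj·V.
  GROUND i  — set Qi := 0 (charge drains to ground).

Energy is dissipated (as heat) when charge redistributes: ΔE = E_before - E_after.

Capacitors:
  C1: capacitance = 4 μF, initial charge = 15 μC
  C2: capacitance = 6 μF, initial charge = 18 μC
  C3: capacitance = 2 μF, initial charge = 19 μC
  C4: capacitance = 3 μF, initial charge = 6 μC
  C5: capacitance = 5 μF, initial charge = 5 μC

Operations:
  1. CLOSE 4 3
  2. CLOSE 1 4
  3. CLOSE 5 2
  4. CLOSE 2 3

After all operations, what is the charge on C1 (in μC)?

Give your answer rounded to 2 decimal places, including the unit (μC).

Answer: 17.14 μC

Derivation:
Initial: C1(4μF, Q=15μC, V=3.75V), C2(6μF, Q=18μC, V=3.00V), C3(2μF, Q=19μC, V=9.50V), C4(3μF, Q=6μC, V=2.00V), C5(5μF, Q=5μC, V=1.00V)
Op 1: CLOSE 4-3: Q_total=25.00, C_total=5.00, V=5.00; Q4=15.00, Q3=10.00; dissipated=33.750
Op 2: CLOSE 1-4: Q_total=30.00, C_total=7.00, V=4.29; Q1=17.14, Q4=12.86; dissipated=1.339
Op 3: CLOSE 5-2: Q_total=23.00, C_total=11.00, V=2.09; Q5=10.45, Q2=12.55; dissipated=5.455
Op 4: CLOSE 2-3: Q_total=22.55, C_total=8.00, V=2.82; Q2=16.91, Q3=5.64; dissipated=6.347
Final charges: Q1=17.14, Q2=16.91, Q3=5.64, Q4=12.86, Q5=10.45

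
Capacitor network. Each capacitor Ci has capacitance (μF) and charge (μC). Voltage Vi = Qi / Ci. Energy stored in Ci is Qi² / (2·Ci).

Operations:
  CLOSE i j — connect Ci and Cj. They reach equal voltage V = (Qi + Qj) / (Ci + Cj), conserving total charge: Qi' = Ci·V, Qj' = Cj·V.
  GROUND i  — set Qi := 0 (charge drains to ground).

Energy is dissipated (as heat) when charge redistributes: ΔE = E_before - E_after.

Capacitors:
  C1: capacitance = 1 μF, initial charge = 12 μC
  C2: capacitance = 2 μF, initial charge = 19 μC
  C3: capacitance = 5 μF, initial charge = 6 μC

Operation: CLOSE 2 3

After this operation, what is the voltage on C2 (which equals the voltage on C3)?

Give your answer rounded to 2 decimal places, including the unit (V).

Initial: C1(1μF, Q=12μC, V=12.00V), C2(2μF, Q=19μC, V=9.50V), C3(5μF, Q=6μC, V=1.20V)
Op 1: CLOSE 2-3: Q_total=25.00, C_total=7.00, V=3.57; Q2=7.14, Q3=17.86; dissipated=49.207

Answer: 3.57 V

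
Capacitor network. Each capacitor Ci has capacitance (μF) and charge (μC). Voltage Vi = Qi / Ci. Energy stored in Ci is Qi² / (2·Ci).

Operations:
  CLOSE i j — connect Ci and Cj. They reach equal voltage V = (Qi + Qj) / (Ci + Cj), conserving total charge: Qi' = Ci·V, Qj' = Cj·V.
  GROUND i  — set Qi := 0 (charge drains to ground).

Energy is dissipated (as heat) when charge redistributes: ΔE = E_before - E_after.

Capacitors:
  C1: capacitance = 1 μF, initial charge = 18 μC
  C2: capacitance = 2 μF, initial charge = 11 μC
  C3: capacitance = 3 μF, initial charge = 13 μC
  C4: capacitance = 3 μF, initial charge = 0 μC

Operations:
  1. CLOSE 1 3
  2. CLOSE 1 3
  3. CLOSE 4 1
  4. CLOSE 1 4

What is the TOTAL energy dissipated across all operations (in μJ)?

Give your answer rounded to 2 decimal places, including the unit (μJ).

Initial: C1(1μF, Q=18μC, V=18.00V), C2(2μF, Q=11μC, V=5.50V), C3(3μF, Q=13μC, V=4.33V), C4(3μF, Q=0μC, V=0.00V)
Op 1: CLOSE 1-3: Q_total=31.00, C_total=4.00, V=7.75; Q1=7.75, Q3=23.25; dissipated=70.042
Op 2: CLOSE 1-3: Q_total=31.00, C_total=4.00, V=7.75; Q1=7.75, Q3=23.25; dissipated=0.000
Op 3: CLOSE 4-1: Q_total=7.75, C_total=4.00, V=1.94; Q4=5.81, Q1=1.94; dissipated=22.523
Op 4: CLOSE 1-4: Q_total=7.75, C_total=4.00, V=1.94; Q1=1.94, Q4=5.81; dissipated=0.000
Total dissipated: 92.565 μJ

Answer: 92.57 μJ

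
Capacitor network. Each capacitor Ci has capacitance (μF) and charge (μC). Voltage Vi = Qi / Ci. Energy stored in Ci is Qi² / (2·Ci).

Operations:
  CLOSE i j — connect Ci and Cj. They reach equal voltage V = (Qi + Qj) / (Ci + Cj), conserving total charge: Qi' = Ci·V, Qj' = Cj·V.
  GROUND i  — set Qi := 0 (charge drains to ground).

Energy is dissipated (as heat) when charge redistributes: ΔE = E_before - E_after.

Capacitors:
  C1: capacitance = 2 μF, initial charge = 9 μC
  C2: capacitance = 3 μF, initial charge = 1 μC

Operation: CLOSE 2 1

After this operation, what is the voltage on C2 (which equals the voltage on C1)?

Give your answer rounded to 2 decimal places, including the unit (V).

Answer: 2.00 V

Derivation:
Initial: C1(2μF, Q=9μC, V=4.50V), C2(3μF, Q=1μC, V=0.33V)
Op 1: CLOSE 2-1: Q_total=10.00, C_total=5.00, V=2.00; Q2=6.00, Q1=4.00; dissipated=10.417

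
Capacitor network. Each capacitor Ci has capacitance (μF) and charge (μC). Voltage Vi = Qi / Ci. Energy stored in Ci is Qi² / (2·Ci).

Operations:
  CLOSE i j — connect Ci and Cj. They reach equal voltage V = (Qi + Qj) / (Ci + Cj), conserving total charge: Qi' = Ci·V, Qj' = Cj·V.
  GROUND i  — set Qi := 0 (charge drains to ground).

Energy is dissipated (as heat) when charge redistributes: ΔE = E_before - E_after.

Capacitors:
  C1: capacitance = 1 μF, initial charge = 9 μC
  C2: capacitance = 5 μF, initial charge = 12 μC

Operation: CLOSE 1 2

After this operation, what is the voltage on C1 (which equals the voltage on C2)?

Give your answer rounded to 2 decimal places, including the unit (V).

Initial: C1(1μF, Q=9μC, V=9.00V), C2(5μF, Q=12μC, V=2.40V)
Op 1: CLOSE 1-2: Q_total=21.00, C_total=6.00, V=3.50; Q1=3.50, Q2=17.50; dissipated=18.150

Answer: 3.50 V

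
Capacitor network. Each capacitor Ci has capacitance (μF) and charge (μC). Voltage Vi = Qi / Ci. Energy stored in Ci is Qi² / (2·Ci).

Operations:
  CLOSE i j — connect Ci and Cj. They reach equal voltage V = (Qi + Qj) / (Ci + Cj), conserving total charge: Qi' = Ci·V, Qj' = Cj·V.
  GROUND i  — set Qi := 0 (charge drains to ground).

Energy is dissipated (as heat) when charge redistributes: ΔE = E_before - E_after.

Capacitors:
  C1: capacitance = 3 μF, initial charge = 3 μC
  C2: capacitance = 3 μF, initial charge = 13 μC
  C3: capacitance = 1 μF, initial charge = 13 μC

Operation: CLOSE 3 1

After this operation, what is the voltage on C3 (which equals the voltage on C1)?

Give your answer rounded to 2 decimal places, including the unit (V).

Answer: 4.00 V

Derivation:
Initial: C1(3μF, Q=3μC, V=1.00V), C2(3μF, Q=13μC, V=4.33V), C3(1μF, Q=13μC, V=13.00V)
Op 1: CLOSE 3-1: Q_total=16.00, C_total=4.00, V=4.00; Q3=4.00, Q1=12.00; dissipated=54.000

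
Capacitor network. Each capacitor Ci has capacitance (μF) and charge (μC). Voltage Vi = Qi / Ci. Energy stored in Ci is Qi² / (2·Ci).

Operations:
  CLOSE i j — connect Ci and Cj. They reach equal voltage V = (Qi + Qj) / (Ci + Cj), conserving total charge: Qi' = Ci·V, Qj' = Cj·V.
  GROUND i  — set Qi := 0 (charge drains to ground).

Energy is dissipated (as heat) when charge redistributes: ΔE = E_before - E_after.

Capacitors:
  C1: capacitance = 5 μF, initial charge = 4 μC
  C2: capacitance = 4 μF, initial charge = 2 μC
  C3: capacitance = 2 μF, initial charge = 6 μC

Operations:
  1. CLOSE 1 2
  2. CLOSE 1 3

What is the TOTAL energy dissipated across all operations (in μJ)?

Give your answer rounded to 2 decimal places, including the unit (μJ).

Initial: C1(5μF, Q=4μC, V=0.80V), C2(4μF, Q=2μC, V=0.50V), C3(2μF, Q=6μC, V=3.00V)
Op 1: CLOSE 1-2: Q_total=6.00, C_total=9.00, V=0.67; Q1=3.33, Q2=2.67; dissipated=0.100
Op 2: CLOSE 1-3: Q_total=9.33, C_total=7.00, V=1.33; Q1=6.67, Q3=2.67; dissipated=3.889
Total dissipated: 3.989 μJ

Answer: 3.99 μJ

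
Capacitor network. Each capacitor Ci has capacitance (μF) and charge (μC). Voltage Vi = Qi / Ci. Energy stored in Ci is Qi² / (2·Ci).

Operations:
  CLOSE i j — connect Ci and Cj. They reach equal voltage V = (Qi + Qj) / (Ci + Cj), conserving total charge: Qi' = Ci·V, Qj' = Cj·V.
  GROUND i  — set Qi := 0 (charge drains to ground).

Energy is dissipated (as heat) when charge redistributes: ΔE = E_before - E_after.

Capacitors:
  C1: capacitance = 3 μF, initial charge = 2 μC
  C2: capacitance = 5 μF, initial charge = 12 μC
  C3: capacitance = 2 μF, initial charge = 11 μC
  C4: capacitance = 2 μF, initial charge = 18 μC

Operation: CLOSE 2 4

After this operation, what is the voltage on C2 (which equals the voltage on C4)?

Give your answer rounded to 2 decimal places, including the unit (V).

Initial: C1(3μF, Q=2μC, V=0.67V), C2(5μF, Q=12μC, V=2.40V), C3(2μF, Q=11μC, V=5.50V), C4(2μF, Q=18μC, V=9.00V)
Op 1: CLOSE 2-4: Q_total=30.00, C_total=7.00, V=4.29; Q2=21.43, Q4=8.57; dissipated=31.114

Answer: 4.29 V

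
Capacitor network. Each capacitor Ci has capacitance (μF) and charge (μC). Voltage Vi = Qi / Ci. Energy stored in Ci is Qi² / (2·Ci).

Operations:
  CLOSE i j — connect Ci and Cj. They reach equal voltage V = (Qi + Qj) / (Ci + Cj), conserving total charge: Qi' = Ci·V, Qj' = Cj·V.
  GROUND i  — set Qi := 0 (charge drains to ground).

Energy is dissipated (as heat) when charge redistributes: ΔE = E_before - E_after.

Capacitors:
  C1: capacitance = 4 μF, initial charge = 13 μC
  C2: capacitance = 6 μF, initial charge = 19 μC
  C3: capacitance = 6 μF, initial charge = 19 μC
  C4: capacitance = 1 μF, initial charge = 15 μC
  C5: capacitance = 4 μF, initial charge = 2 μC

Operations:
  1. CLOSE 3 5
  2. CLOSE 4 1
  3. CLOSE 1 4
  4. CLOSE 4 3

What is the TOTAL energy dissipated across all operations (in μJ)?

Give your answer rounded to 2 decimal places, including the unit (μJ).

Answer: 69.01 μJ

Derivation:
Initial: C1(4μF, Q=13μC, V=3.25V), C2(6μF, Q=19μC, V=3.17V), C3(6μF, Q=19μC, V=3.17V), C4(1μF, Q=15μC, V=15.00V), C5(4μF, Q=2μC, V=0.50V)
Op 1: CLOSE 3-5: Q_total=21.00, C_total=10.00, V=2.10; Q3=12.60, Q5=8.40; dissipated=8.533
Op 2: CLOSE 4-1: Q_total=28.00, C_total=5.00, V=5.60; Q4=5.60, Q1=22.40; dissipated=55.225
Op 3: CLOSE 1-4: Q_total=28.00, C_total=5.00, V=5.60; Q1=22.40, Q4=5.60; dissipated=0.000
Op 4: CLOSE 4-3: Q_total=18.20, C_total=7.00, V=2.60; Q4=2.60, Q3=15.60; dissipated=5.250
Total dissipated: 69.008 μJ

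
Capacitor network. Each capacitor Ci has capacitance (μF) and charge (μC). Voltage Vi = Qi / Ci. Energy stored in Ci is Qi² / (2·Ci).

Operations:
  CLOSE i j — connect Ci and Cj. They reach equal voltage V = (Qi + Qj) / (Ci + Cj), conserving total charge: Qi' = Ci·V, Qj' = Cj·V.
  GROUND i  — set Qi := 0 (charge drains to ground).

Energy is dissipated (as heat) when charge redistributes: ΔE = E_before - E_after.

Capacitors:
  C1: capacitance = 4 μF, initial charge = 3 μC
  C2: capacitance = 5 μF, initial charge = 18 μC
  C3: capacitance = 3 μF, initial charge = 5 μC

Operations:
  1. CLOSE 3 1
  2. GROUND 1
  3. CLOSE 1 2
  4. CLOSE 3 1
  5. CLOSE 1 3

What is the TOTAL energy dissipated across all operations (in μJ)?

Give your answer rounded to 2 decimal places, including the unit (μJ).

Answer: 18.36 μJ

Derivation:
Initial: C1(4μF, Q=3μC, V=0.75V), C2(5μF, Q=18μC, V=3.60V), C3(3μF, Q=5μC, V=1.67V)
Op 1: CLOSE 3-1: Q_total=8.00, C_total=7.00, V=1.14; Q3=3.43, Q1=4.57; dissipated=0.720
Op 2: GROUND 1: Q1=0; energy lost=2.612
Op 3: CLOSE 1-2: Q_total=18.00, C_total=9.00, V=2.00; Q1=8.00, Q2=10.00; dissipated=14.400
Op 4: CLOSE 3-1: Q_total=11.43, C_total=7.00, V=1.63; Q3=4.90, Q1=6.53; dissipated=0.630
Op 5: CLOSE 1-3: Q_total=11.43, C_total=7.00, V=1.63; Q1=6.53, Q3=4.90; dissipated=0.000
Total dissipated: 18.362 μJ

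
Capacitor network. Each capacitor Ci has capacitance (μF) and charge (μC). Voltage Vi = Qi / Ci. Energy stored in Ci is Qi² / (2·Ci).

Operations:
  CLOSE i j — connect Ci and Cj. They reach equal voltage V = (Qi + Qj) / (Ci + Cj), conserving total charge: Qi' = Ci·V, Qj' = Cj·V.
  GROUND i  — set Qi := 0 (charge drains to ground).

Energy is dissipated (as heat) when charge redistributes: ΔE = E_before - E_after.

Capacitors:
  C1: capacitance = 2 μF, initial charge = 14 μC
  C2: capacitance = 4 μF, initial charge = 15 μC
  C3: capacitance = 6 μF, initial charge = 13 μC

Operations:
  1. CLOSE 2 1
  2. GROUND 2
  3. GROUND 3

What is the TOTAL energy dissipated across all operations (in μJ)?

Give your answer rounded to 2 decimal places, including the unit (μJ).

Answer: 67.85 μJ

Derivation:
Initial: C1(2μF, Q=14μC, V=7.00V), C2(4μF, Q=15μC, V=3.75V), C3(6μF, Q=13μC, V=2.17V)
Op 1: CLOSE 2-1: Q_total=29.00, C_total=6.00, V=4.83; Q2=19.33, Q1=9.67; dissipated=7.042
Op 2: GROUND 2: Q2=0; energy lost=46.722
Op 3: GROUND 3: Q3=0; energy lost=14.083
Total dissipated: 67.847 μJ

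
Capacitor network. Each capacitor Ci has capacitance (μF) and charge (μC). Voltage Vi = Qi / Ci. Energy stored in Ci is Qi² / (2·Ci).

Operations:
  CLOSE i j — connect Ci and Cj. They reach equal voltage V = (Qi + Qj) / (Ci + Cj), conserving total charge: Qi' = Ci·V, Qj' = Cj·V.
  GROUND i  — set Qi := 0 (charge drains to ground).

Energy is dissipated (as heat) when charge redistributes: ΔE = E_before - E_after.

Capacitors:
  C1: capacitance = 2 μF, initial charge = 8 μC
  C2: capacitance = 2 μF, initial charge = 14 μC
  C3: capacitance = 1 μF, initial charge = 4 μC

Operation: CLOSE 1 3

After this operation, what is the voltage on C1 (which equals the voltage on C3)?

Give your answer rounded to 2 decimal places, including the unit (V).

Initial: C1(2μF, Q=8μC, V=4.00V), C2(2μF, Q=14μC, V=7.00V), C3(1μF, Q=4μC, V=4.00V)
Op 1: CLOSE 1-3: Q_total=12.00, C_total=3.00, V=4.00; Q1=8.00, Q3=4.00; dissipated=0.000

Answer: 4.00 V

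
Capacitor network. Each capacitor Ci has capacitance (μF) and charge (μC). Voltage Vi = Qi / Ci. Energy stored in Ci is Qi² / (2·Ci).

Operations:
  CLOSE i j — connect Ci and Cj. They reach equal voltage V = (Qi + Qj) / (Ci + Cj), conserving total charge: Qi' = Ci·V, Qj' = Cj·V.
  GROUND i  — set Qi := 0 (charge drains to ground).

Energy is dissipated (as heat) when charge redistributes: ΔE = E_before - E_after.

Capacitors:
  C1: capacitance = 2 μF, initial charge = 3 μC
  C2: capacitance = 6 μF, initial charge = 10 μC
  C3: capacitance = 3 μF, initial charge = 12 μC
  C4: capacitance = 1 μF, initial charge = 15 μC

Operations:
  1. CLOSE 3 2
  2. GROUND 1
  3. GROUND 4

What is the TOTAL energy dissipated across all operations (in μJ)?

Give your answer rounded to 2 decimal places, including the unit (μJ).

Initial: C1(2μF, Q=3μC, V=1.50V), C2(6μF, Q=10μC, V=1.67V), C3(3μF, Q=12μC, V=4.00V), C4(1μF, Q=15μC, V=15.00V)
Op 1: CLOSE 3-2: Q_total=22.00, C_total=9.00, V=2.44; Q3=7.33, Q2=14.67; dissipated=5.444
Op 2: GROUND 1: Q1=0; energy lost=2.250
Op 3: GROUND 4: Q4=0; energy lost=112.500
Total dissipated: 120.194 μJ

Answer: 120.19 μJ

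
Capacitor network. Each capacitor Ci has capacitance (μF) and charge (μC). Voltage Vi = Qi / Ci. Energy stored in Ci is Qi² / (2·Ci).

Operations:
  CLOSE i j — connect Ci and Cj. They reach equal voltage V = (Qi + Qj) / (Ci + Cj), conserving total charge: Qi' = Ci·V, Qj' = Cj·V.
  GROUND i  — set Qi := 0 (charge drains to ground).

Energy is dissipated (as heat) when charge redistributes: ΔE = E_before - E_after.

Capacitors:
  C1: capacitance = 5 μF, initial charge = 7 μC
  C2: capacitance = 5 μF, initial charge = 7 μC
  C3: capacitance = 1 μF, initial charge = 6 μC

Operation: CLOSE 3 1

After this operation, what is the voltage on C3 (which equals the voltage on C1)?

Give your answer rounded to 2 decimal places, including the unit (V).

Initial: C1(5μF, Q=7μC, V=1.40V), C2(5μF, Q=7μC, V=1.40V), C3(1μF, Q=6μC, V=6.00V)
Op 1: CLOSE 3-1: Q_total=13.00, C_total=6.00, V=2.17; Q3=2.17, Q1=10.83; dissipated=8.817

Answer: 2.17 V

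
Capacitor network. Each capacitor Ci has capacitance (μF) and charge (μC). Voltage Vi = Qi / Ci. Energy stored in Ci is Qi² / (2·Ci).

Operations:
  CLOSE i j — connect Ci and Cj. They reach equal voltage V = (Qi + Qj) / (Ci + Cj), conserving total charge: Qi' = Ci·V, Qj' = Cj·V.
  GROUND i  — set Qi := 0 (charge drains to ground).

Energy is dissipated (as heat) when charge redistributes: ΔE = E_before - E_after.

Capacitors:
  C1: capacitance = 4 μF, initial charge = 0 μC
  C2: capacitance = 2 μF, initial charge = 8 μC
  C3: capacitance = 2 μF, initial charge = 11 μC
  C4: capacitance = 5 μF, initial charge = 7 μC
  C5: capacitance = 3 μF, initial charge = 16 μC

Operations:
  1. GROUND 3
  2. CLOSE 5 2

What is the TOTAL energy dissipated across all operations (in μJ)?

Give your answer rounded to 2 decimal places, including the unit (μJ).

Answer: 31.32 μJ

Derivation:
Initial: C1(4μF, Q=0μC, V=0.00V), C2(2μF, Q=8μC, V=4.00V), C3(2μF, Q=11μC, V=5.50V), C4(5μF, Q=7μC, V=1.40V), C5(3μF, Q=16μC, V=5.33V)
Op 1: GROUND 3: Q3=0; energy lost=30.250
Op 2: CLOSE 5-2: Q_total=24.00, C_total=5.00, V=4.80; Q5=14.40, Q2=9.60; dissipated=1.067
Total dissipated: 31.317 μJ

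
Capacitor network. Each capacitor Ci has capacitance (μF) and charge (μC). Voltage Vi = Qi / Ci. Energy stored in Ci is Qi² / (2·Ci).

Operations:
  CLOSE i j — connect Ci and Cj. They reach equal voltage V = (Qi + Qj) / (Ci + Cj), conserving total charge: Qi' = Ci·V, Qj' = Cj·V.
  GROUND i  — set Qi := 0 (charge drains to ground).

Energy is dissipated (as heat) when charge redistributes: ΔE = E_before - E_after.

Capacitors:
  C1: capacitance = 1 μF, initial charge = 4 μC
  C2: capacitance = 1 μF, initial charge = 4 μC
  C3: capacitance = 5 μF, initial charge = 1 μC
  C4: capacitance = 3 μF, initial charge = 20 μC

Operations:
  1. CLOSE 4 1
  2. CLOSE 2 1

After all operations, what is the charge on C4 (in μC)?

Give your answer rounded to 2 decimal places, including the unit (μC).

Answer: 18.00 μC

Derivation:
Initial: C1(1μF, Q=4μC, V=4.00V), C2(1μF, Q=4μC, V=4.00V), C3(5μF, Q=1μC, V=0.20V), C4(3μF, Q=20μC, V=6.67V)
Op 1: CLOSE 4-1: Q_total=24.00, C_total=4.00, V=6.00; Q4=18.00, Q1=6.00; dissipated=2.667
Op 2: CLOSE 2-1: Q_total=10.00, C_total=2.00, V=5.00; Q2=5.00, Q1=5.00; dissipated=1.000
Final charges: Q1=5.00, Q2=5.00, Q3=1.00, Q4=18.00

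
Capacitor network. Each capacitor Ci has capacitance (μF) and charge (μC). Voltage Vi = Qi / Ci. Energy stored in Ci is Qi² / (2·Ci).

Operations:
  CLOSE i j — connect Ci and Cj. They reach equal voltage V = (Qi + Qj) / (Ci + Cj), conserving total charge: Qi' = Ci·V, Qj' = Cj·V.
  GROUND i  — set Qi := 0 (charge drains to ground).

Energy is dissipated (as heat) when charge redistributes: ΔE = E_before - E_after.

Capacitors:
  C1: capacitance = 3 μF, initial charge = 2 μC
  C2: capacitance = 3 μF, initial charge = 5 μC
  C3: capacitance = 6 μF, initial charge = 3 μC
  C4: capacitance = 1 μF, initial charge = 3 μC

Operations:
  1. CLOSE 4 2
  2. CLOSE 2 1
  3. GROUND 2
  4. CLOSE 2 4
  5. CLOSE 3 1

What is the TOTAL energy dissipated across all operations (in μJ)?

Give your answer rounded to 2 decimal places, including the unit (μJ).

Initial: C1(3μF, Q=2μC, V=0.67V), C2(3μF, Q=5μC, V=1.67V), C3(6μF, Q=3μC, V=0.50V), C4(1μF, Q=3μC, V=3.00V)
Op 1: CLOSE 4-2: Q_total=8.00, C_total=4.00, V=2.00; Q4=2.00, Q2=6.00; dissipated=0.667
Op 2: CLOSE 2-1: Q_total=8.00, C_total=6.00, V=1.33; Q2=4.00, Q1=4.00; dissipated=1.333
Op 3: GROUND 2: Q2=0; energy lost=2.667
Op 4: CLOSE 2-4: Q_total=2.00, C_total=4.00, V=0.50; Q2=1.50, Q4=0.50; dissipated=1.500
Op 5: CLOSE 3-1: Q_total=7.00, C_total=9.00, V=0.78; Q3=4.67, Q1=2.33; dissipated=0.694
Total dissipated: 6.861 μJ

Answer: 6.86 μJ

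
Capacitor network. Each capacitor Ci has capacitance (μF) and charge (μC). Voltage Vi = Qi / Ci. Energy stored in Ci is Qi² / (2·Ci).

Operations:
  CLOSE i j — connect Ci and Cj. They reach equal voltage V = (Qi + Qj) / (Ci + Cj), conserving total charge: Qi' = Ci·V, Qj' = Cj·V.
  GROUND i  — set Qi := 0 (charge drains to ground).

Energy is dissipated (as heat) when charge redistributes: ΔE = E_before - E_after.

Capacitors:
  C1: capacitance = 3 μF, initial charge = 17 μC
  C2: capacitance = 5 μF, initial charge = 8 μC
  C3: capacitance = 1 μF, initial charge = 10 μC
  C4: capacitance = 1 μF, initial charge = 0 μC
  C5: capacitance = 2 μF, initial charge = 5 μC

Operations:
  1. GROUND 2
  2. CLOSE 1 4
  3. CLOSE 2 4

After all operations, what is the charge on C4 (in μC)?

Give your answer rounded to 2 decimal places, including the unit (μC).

Initial: C1(3μF, Q=17μC, V=5.67V), C2(5μF, Q=8μC, V=1.60V), C3(1μF, Q=10μC, V=10.00V), C4(1μF, Q=0μC, V=0.00V), C5(2μF, Q=5μC, V=2.50V)
Op 1: GROUND 2: Q2=0; energy lost=6.400
Op 2: CLOSE 1-4: Q_total=17.00, C_total=4.00, V=4.25; Q1=12.75, Q4=4.25; dissipated=12.042
Op 3: CLOSE 2-4: Q_total=4.25, C_total=6.00, V=0.71; Q2=3.54, Q4=0.71; dissipated=7.526
Final charges: Q1=12.75, Q2=3.54, Q3=10.00, Q4=0.71, Q5=5.00

Answer: 0.71 μC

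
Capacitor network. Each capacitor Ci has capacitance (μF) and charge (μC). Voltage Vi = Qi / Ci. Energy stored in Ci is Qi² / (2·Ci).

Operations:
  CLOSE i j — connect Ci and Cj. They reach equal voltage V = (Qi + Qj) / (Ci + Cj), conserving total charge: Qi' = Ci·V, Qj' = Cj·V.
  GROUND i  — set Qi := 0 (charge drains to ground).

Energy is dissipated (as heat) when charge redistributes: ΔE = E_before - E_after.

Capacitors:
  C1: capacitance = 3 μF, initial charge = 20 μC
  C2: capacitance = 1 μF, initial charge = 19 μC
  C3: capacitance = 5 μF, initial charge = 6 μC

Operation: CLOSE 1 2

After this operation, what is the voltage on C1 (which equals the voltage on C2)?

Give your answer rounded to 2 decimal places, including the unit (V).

Initial: C1(3μF, Q=20μC, V=6.67V), C2(1μF, Q=19μC, V=19.00V), C3(5μF, Q=6μC, V=1.20V)
Op 1: CLOSE 1-2: Q_total=39.00, C_total=4.00, V=9.75; Q1=29.25, Q2=9.75; dissipated=57.042

Answer: 9.75 V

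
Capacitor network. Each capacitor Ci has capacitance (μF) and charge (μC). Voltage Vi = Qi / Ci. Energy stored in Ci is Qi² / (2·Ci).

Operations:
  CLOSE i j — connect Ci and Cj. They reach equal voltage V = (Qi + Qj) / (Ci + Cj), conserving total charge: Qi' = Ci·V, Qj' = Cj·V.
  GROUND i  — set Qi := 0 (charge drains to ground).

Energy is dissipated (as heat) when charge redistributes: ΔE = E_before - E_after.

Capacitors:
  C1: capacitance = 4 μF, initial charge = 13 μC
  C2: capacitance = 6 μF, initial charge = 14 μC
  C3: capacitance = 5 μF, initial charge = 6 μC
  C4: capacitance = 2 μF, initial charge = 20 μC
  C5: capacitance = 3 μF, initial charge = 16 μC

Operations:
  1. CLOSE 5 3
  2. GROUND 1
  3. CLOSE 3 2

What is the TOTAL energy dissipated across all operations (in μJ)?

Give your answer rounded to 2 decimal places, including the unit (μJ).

Answer: 37.38 μJ

Derivation:
Initial: C1(4μF, Q=13μC, V=3.25V), C2(6μF, Q=14μC, V=2.33V), C3(5μF, Q=6μC, V=1.20V), C4(2μF, Q=20μC, V=10.00V), C5(3μF, Q=16μC, V=5.33V)
Op 1: CLOSE 5-3: Q_total=22.00, C_total=8.00, V=2.75; Q5=8.25, Q3=13.75; dissipated=16.017
Op 2: GROUND 1: Q1=0; energy lost=21.125
Op 3: CLOSE 3-2: Q_total=27.75, C_total=11.00, V=2.52; Q3=12.61, Q2=15.14; dissipated=0.237
Total dissipated: 37.378 μJ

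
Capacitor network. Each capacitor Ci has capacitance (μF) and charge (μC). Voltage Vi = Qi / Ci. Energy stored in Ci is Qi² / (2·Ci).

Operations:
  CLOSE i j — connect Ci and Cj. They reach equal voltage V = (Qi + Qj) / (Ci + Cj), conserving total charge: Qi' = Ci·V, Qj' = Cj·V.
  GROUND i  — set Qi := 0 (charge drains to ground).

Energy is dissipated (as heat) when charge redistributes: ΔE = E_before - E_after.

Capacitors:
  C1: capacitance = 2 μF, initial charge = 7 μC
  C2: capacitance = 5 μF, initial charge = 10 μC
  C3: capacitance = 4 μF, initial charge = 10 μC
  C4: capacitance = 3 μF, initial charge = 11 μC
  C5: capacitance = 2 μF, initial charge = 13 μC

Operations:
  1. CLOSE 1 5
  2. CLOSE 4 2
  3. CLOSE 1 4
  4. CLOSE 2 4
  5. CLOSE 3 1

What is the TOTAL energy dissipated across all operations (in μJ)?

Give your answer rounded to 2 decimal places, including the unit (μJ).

Answer: 12.11 μJ

Derivation:
Initial: C1(2μF, Q=7μC, V=3.50V), C2(5μF, Q=10μC, V=2.00V), C3(4μF, Q=10μC, V=2.50V), C4(3μF, Q=11μC, V=3.67V), C5(2μF, Q=13μC, V=6.50V)
Op 1: CLOSE 1-5: Q_total=20.00, C_total=4.00, V=5.00; Q1=10.00, Q5=10.00; dissipated=4.500
Op 2: CLOSE 4-2: Q_total=21.00, C_total=8.00, V=2.62; Q4=7.88, Q2=13.12; dissipated=2.604
Op 3: CLOSE 1-4: Q_total=17.88, C_total=5.00, V=3.58; Q1=7.15, Q4=10.72; dissipated=3.384
Op 4: CLOSE 2-4: Q_total=23.85, C_total=8.00, V=2.98; Q2=14.91, Q4=8.94; dissipated=0.846
Op 5: CLOSE 3-1: Q_total=17.15, C_total=6.00, V=2.86; Q3=11.43, Q1=5.72; dissipated=0.770
Total dissipated: 12.105 μJ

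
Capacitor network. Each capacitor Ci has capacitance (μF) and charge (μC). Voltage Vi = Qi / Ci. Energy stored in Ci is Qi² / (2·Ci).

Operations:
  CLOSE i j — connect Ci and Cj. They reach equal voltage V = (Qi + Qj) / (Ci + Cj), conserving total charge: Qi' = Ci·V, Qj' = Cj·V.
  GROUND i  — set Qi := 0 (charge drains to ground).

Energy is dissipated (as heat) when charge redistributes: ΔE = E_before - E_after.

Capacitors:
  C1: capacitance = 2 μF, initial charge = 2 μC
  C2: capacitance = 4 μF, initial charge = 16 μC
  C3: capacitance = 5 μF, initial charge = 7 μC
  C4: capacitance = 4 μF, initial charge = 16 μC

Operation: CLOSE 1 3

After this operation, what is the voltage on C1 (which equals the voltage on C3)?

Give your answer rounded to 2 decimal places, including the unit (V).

Initial: C1(2μF, Q=2μC, V=1.00V), C2(4μF, Q=16μC, V=4.00V), C3(5μF, Q=7μC, V=1.40V), C4(4μF, Q=16μC, V=4.00V)
Op 1: CLOSE 1-3: Q_total=9.00, C_total=7.00, V=1.29; Q1=2.57, Q3=6.43; dissipated=0.114

Answer: 1.29 V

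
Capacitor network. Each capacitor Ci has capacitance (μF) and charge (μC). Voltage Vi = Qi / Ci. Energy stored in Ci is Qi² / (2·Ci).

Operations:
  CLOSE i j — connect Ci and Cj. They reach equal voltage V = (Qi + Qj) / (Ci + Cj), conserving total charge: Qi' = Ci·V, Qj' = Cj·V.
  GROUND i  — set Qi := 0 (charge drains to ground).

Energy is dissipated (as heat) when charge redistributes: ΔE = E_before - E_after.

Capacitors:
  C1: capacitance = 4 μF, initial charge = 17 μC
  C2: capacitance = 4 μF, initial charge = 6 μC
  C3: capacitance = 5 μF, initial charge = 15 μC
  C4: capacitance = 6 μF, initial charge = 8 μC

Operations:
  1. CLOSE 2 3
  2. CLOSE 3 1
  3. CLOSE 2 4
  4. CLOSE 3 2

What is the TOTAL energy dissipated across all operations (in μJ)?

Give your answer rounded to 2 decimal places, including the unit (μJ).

Initial: C1(4μF, Q=17μC, V=4.25V), C2(4μF, Q=6μC, V=1.50V), C3(5μF, Q=15μC, V=3.00V), C4(6μF, Q=8μC, V=1.33V)
Op 1: CLOSE 2-3: Q_total=21.00, C_total=9.00, V=2.33; Q2=9.33, Q3=11.67; dissipated=2.500
Op 2: CLOSE 3-1: Q_total=28.67, C_total=9.00, V=3.19; Q3=15.93, Q1=12.74; dissipated=4.082
Op 3: CLOSE 2-4: Q_total=17.33, C_total=10.00, V=1.73; Q2=6.93, Q4=10.40; dissipated=1.200
Op 4: CLOSE 3-2: Q_total=22.86, C_total=9.00, V=2.54; Q3=12.70, Q2=10.16; dissipated=2.342
Total dissipated: 10.124 μJ

Answer: 10.12 μJ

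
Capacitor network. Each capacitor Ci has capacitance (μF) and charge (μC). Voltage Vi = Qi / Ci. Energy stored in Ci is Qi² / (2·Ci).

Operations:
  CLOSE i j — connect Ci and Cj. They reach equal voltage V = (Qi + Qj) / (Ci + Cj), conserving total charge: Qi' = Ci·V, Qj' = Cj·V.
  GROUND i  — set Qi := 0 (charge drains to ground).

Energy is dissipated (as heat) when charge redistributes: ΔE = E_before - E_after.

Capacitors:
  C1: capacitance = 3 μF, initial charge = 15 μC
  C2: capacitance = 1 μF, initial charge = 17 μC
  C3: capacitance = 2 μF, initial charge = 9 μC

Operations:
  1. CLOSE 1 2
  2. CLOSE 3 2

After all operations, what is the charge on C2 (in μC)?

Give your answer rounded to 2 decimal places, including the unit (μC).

Initial: C1(3μF, Q=15μC, V=5.00V), C2(1μF, Q=17μC, V=17.00V), C3(2μF, Q=9μC, V=4.50V)
Op 1: CLOSE 1-2: Q_total=32.00, C_total=4.00, V=8.00; Q1=24.00, Q2=8.00; dissipated=54.000
Op 2: CLOSE 3-2: Q_total=17.00, C_total=3.00, V=5.67; Q3=11.33, Q2=5.67; dissipated=4.083
Final charges: Q1=24.00, Q2=5.67, Q3=11.33

Answer: 5.67 μC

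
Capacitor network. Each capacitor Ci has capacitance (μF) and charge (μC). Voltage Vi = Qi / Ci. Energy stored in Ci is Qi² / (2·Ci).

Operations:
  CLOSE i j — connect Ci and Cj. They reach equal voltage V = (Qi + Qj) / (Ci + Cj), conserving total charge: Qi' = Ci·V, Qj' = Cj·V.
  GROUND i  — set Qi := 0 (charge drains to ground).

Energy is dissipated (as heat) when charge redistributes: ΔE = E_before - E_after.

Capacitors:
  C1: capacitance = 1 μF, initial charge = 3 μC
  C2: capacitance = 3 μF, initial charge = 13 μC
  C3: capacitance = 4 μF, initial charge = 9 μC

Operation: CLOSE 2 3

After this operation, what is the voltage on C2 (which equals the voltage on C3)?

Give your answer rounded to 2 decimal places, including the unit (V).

Initial: C1(1μF, Q=3μC, V=3.00V), C2(3μF, Q=13μC, V=4.33V), C3(4μF, Q=9μC, V=2.25V)
Op 1: CLOSE 2-3: Q_total=22.00, C_total=7.00, V=3.14; Q2=9.43, Q3=12.57; dissipated=3.720

Answer: 3.14 V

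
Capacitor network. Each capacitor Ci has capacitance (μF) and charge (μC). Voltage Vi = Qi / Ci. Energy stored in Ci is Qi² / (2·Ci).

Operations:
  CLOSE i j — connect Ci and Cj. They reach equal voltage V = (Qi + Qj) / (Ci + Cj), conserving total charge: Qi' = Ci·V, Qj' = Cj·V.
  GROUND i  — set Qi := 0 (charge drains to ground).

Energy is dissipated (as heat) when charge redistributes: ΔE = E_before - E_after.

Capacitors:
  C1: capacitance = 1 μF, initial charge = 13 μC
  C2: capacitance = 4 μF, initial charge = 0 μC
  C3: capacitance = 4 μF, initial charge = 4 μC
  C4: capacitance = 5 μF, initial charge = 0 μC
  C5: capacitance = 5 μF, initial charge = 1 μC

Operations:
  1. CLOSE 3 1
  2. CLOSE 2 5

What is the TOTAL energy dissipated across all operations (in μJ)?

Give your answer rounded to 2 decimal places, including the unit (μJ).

Answer: 57.64 μJ

Derivation:
Initial: C1(1μF, Q=13μC, V=13.00V), C2(4μF, Q=0μC, V=0.00V), C3(4μF, Q=4μC, V=1.00V), C4(5μF, Q=0μC, V=0.00V), C5(5μF, Q=1μC, V=0.20V)
Op 1: CLOSE 3-1: Q_total=17.00, C_total=5.00, V=3.40; Q3=13.60, Q1=3.40; dissipated=57.600
Op 2: CLOSE 2-5: Q_total=1.00, C_total=9.00, V=0.11; Q2=0.44, Q5=0.56; dissipated=0.044
Total dissipated: 57.644 μJ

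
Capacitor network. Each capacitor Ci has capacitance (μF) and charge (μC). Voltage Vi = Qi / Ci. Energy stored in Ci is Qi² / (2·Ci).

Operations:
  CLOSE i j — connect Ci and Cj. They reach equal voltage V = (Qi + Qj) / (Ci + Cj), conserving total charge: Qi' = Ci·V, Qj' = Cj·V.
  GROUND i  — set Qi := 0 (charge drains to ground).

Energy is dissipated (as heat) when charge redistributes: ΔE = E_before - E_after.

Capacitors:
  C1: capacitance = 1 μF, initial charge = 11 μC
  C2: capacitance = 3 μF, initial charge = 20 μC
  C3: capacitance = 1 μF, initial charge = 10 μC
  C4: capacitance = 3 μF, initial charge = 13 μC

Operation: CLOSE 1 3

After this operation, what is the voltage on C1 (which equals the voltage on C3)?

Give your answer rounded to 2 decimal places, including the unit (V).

Answer: 10.50 V

Derivation:
Initial: C1(1μF, Q=11μC, V=11.00V), C2(3μF, Q=20μC, V=6.67V), C3(1μF, Q=10μC, V=10.00V), C4(3μF, Q=13μC, V=4.33V)
Op 1: CLOSE 1-3: Q_total=21.00, C_total=2.00, V=10.50; Q1=10.50, Q3=10.50; dissipated=0.250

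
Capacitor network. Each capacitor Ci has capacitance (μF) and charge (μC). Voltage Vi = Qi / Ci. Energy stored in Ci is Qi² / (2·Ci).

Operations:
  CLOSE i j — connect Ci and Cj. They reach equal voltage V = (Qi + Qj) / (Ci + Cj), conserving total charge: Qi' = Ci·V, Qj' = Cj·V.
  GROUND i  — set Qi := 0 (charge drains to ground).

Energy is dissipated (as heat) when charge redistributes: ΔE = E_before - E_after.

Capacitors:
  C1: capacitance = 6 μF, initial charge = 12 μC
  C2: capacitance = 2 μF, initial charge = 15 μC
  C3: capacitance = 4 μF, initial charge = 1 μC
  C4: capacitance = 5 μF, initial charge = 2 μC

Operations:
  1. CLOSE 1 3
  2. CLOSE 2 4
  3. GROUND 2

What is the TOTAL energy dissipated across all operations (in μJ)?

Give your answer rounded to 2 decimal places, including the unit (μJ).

Answer: 45.58 μJ

Derivation:
Initial: C1(6μF, Q=12μC, V=2.00V), C2(2μF, Q=15μC, V=7.50V), C3(4μF, Q=1μC, V=0.25V), C4(5μF, Q=2μC, V=0.40V)
Op 1: CLOSE 1-3: Q_total=13.00, C_total=10.00, V=1.30; Q1=7.80, Q3=5.20; dissipated=3.675
Op 2: CLOSE 2-4: Q_total=17.00, C_total=7.00, V=2.43; Q2=4.86, Q4=12.14; dissipated=36.007
Op 3: GROUND 2: Q2=0; energy lost=5.898
Total dissipated: 45.580 μJ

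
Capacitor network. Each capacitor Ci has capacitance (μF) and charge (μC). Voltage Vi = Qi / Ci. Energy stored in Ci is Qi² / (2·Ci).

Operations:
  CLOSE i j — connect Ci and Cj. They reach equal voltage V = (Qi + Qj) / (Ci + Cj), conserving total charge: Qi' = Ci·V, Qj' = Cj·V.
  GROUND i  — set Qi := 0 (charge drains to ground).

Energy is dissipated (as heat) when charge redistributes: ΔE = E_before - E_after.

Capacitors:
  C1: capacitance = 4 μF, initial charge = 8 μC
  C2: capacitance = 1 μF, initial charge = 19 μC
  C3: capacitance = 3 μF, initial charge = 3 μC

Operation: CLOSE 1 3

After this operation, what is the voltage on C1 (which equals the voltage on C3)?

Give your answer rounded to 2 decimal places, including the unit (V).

Initial: C1(4μF, Q=8μC, V=2.00V), C2(1μF, Q=19μC, V=19.00V), C3(3μF, Q=3μC, V=1.00V)
Op 1: CLOSE 1-3: Q_total=11.00, C_total=7.00, V=1.57; Q1=6.29, Q3=4.71; dissipated=0.857

Answer: 1.57 V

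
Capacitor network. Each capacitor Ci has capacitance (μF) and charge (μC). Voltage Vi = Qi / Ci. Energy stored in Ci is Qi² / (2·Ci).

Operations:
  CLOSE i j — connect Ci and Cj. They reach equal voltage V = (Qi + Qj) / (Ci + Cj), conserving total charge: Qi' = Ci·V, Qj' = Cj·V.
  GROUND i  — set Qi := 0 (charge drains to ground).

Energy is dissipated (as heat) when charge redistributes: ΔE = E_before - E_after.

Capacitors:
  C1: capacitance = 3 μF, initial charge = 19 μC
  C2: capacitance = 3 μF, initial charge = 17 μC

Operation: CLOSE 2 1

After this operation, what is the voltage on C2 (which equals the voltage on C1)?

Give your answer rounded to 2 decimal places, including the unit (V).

Answer: 6.00 V

Derivation:
Initial: C1(3μF, Q=19μC, V=6.33V), C2(3μF, Q=17μC, V=5.67V)
Op 1: CLOSE 2-1: Q_total=36.00, C_total=6.00, V=6.00; Q2=18.00, Q1=18.00; dissipated=0.333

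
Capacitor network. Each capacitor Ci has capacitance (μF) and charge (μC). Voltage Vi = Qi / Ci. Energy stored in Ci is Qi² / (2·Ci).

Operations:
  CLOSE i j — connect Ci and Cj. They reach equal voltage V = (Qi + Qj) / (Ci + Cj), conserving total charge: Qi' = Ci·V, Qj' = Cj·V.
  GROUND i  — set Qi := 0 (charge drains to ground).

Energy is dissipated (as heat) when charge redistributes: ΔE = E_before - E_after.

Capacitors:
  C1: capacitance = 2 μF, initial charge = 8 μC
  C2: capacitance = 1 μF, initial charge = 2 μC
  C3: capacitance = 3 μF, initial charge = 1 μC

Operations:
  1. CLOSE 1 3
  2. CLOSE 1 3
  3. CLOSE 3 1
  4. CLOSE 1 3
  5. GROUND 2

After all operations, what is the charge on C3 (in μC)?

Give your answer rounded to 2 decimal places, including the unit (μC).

Answer: 5.40 μC

Derivation:
Initial: C1(2μF, Q=8μC, V=4.00V), C2(1μF, Q=2μC, V=2.00V), C3(3μF, Q=1μC, V=0.33V)
Op 1: CLOSE 1-3: Q_total=9.00, C_total=5.00, V=1.80; Q1=3.60, Q3=5.40; dissipated=8.067
Op 2: CLOSE 1-3: Q_total=9.00, C_total=5.00, V=1.80; Q1=3.60, Q3=5.40; dissipated=0.000
Op 3: CLOSE 3-1: Q_total=9.00, C_total=5.00, V=1.80; Q3=5.40, Q1=3.60; dissipated=0.000
Op 4: CLOSE 1-3: Q_total=9.00, C_total=5.00, V=1.80; Q1=3.60, Q3=5.40; dissipated=0.000
Op 5: GROUND 2: Q2=0; energy lost=2.000
Final charges: Q1=3.60, Q2=0.00, Q3=5.40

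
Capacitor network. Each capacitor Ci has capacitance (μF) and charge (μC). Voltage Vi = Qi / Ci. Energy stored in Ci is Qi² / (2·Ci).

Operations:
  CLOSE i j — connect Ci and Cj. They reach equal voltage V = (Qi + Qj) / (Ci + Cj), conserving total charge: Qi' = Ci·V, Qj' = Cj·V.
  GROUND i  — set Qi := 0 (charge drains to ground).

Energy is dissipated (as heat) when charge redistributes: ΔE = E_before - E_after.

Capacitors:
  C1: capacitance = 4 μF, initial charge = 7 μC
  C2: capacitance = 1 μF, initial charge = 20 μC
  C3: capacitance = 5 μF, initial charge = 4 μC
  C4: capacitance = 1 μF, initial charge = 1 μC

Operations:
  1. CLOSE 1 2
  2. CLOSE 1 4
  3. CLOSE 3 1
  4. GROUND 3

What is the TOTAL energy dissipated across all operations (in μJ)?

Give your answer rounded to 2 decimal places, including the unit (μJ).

Answer: 171.39 μJ

Derivation:
Initial: C1(4μF, Q=7μC, V=1.75V), C2(1μF, Q=20μC, V=20.00V), C3(5μF, Q=4μC, V=0.80V), C4(1μF, Q=1μC, V=1.00V)
Op 1: CLOSE 1-2: Q_total=27.00, C_total=5.00, V=5.40; Q1=21.60, Q2=5.40; dissipated=133.225
Op 2: CLOSE 1-4: Q_total=22.60, C_total=5.00, V=4.52; Q1=18.08, Q4=4.52; dissipated=7.744
Op 3: CLOSE 3-1: Q_total=22.08, C_total=9.00, V=2.45; Q3=12.27, Q1=9.81; dissipated=15.376
Op 4: GROUND 3: Q3=0; energy lost=15.047
Total dissipated: 171.392 μJ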